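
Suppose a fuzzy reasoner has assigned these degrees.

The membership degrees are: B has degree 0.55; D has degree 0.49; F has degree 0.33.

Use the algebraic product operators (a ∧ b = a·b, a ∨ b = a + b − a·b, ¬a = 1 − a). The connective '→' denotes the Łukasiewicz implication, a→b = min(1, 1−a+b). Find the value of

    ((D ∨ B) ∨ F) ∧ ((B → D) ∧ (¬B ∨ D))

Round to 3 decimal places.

D ∨ B = a + b − a·b on (0.4900, 0.5500) = 0.7705
(D ∨ B) ∨ F = a + b − a·b on (0.7705, 0.3300) = 0.8462
B → D  [Łukasiewicz: min(1, 1−a+b)] with a=0.5500, b=0.4900 → 0.9400
¬B = 1 − 0.5500 = 0.4500
¬B ∨ D = a + b − a·b on (0.4500, 0.4900) = 0.7195
(B → D) ∧ (¬B ∨ D) = a·b on (0.9400, 0.7195) = 0.6763
((D ∨ B) ∨ F) ∧ ((B → D) ∧ (¬B ∨ D)) = a·b on (0.8462, 0.6763) = 0.5723

0.572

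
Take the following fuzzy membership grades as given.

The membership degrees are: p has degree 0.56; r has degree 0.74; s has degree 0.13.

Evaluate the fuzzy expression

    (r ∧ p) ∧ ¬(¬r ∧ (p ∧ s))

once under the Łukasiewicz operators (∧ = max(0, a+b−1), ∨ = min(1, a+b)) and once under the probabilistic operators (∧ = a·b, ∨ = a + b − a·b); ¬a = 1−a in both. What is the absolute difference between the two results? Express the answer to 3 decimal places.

Under Łukasiewicz:
  r ∧ p = max(0, a+b−1) on (0.74, 0.56) = 0.30
  ¬r = 1 − 0.74 = 0.26
  p ∧ s = max(0, a+b−1) on (0.56, 0.13) = 0.00
  ¬r ∧ (p ∧ s) = max(0, a+b−1) on (0.26, 0.00) = 0.00
  ¬(¬r ∧ (p ∧ s)) = 1 − 0.00 = 1.00
  (r ∧ p) ∧ ¬(¬r ∧ (p ∧ s)) = max(0, a+b−1) on (0.30, 1.00) = 0.30
  → value = 0.3000
Under probabilistic:
  r ∧ p = a·b on (0.7400, 0.5600) = 0.4144
  ¬r = 1 − 0.7400 = 0.2600
  p ∧ s = a·b on (0.5600, 0.1300) = 0.0728
  ¬r ∧ (p ∧ s) = a·b on (0.2600, 0.0728) = 0.0189
  ¬(¬r ∧ (p ∧ s)) = 1 − 0.0189 = 0.9811
  (r ∧ p) ∧ ¬(¬r ∧ (p ∧ s)) = a·b on (0.4144, 0.9811) = 0.4066
  → value = 0.4066
|0.3000 − 0.4066| = 0.107

0.107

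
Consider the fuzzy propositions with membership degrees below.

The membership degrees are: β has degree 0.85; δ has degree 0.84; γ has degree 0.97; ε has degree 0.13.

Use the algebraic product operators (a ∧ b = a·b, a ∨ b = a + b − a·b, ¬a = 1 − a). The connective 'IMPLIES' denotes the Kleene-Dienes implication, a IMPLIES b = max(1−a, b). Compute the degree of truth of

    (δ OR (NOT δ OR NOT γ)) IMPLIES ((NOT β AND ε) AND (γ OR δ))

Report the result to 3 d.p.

0.130

NOT δ = 1 − 0.8400 = 0.1600
NOT γ = 1 − 0.9700 = 0.0300
NOT δ OR NOT γ = a + b − a·b on (0.1600, 0.0300) = 0.1852
δ OR (NOT δ OR NOT γ) = a + b − a·b on (0.8400, 0.1852) = 0.8696
NOT β = 1 − 0.8500 = 0.1500
NOT β AND ε = a·b on (0.1500, 0.1300) = 0.0195
γ OR δ = a + b − a·b on (0.9700, 0.8400) = 0.9952
(NOT β AND ε) AND (γ OR δ) = a·b on (0.0195, 0.9952) = 0.0194
(δ OR (NOT δ OR NOT γ)) IMPLIES ((NOT β AND ε) AND (γ OR δ))  [Kleene-Dienes: max(1−a, b)] with a=0.8696, b=0.0194 → 0.1304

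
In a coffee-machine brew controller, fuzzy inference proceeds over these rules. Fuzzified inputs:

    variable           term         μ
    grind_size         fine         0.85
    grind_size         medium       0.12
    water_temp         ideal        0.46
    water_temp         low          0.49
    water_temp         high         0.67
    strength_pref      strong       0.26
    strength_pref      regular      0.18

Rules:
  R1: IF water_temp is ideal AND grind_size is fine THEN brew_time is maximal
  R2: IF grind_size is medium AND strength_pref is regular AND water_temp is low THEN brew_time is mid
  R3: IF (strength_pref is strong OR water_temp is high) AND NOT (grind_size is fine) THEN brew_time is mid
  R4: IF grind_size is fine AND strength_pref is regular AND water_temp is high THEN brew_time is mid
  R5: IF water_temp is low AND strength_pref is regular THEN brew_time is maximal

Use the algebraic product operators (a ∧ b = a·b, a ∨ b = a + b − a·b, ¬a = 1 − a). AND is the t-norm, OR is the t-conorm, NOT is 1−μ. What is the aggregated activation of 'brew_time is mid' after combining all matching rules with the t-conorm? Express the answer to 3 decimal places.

R1: ideal=0.46, fine=0.85; AND[a·b] → w = 0.3910
R2: medium=0.12, regular=0.18, low=0.49; AND[a·b] → w = 0.0106
R3: (strong=0.26 OR high=0.67) = 0.7558; AND[a·b] with ¬fine=1−0.85=0.15 → w = 0.1134
R4: fine=0.85, regular=0.18, high=0.67; AND[a·b] → w = 0.1025
R5: low=0.49, regular=0.18; AND[a·b] → w = 0.0882
Rules with consequent 'mid': {R2, R3, R4} → strengths 0.0106, 0.1134, 0.1025
Aggregate via t-conorm [a + b − a·b]: 0.2127

0.213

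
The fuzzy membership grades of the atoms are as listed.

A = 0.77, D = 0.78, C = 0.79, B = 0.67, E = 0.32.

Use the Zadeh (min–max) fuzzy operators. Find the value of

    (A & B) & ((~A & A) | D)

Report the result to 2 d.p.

A & B = min(a, b) on (0.77, 0.67) = 0.67
~A = 1 − 0.77 = 0.23
~A & A = min(a, b) on (0.23, 0.77) = 0.23
(~A & A) | D = max(a, b) on (0.23, 0.78) = 0.78
(A & B) & ((~A & A) | D) = min(a, b) on (0.67, 0.78) = 0.67

0.67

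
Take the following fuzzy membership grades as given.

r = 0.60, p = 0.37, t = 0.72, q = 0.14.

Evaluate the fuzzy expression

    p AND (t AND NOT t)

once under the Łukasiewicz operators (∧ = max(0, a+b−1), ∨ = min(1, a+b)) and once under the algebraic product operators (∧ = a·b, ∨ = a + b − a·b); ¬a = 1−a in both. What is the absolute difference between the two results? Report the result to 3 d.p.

Under Łukasiewicz:
  NOT t = 1 − 0.72 = 0.28
  t AND NOT t = max(0, a+b−1) on (0.72, 0.28) = 0.00
  p AND (t AND NOT t) = max(0, a+b−1) on (0.37, 0.00) = 0.00
  → value = 0.0000
Under algebraic product:
  NOT t = 1 − 0.7200 = 0.2800
  t AND NOT t = a·b on (0.7200, 0.2800) = 0.2016
  p AND (t AND NOT t) = a·b on (0.3700, 0.2016) = 0.0746
  → value = 0.0746
|0.0000 − 0.0746| = 0.075

0.075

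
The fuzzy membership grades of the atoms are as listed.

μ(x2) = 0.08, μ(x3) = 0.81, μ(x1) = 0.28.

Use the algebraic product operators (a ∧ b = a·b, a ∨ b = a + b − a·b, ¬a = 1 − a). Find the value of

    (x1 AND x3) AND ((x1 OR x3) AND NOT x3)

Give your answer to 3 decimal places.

x1 AND x3 = a·b on (0.2800, 0.8100) = 0.2268
x1 OR x3 = a + b − a·b on (0.2800, 0.8100) = 0.8632
NOT x3 = 1 − 0.8100 = 0.1900
(x1 OR x3) AND NOT x3 = a·b on (0.8632, 0.1900) = 0.1640
(x1 AND x3) AND ((x1 OR x3) AND NOT x3) = a·b on (0.2268, 0.1640) = 0.0372

0.037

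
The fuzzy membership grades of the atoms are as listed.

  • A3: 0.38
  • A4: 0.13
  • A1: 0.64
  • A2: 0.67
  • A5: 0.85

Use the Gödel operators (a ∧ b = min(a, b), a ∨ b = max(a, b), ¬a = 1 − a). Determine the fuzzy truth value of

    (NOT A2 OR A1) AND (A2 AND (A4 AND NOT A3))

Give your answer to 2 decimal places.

0.13

NOT A2 = 1 − 0.67 = 0.33
NOT A2 OR A1 = max(a, b) on (0.33, 0.64) = 0.64
NOT A3 = 1 − 0.38 = 0.62
A4 AND NOT A3 = min(a, b) on (0.13, 0.62) = 0.13
A2 AND (A4 AND NOT A3) = min(a, b) on (0.67, 0.13) = 0.13
(NOT A2 OR A1) AND (A2 AND (A4 AND NOT A3)) = min(a, b) on (0.64, 0.13) = 0.13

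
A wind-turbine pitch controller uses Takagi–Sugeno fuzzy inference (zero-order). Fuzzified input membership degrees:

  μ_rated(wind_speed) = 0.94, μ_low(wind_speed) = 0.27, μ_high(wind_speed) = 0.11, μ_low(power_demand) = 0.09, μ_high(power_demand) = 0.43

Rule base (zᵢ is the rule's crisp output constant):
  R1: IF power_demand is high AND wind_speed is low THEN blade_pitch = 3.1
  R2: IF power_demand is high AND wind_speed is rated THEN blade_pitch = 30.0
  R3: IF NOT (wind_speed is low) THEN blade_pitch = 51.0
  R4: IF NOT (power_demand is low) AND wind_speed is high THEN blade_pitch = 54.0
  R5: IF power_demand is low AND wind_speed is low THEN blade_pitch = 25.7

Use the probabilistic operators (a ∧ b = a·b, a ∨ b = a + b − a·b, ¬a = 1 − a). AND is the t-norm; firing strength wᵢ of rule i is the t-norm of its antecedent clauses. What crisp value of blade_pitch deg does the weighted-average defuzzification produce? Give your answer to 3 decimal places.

40.551

R1 (z=3.1): high=0.43, low=0.27; AND[a·b] → w = 0.1161
R2 (z=30.0): high=0.43, rated=0.94; AND[a·b] → w = 0.4042
R3 (z=51.0): ¬low=1−0.27=0.73 → w = 0.7300
R4 (z=54.0): ¬low=1−0.09=0.91, high=0.11; AND[a·b] → w = 0.1001
R5 (z=25.7): low=0.09, low=0.27; AND[a·b] → w = 0.0243
Weighted average = (0.1161·3.1 + 0.4042·30.0 + 0.7300·51.0 + 0.1001·54.0 + 0.0243·25.7) / (0.1161 + 0.4042 + 0.7300 + 0.1001 + 0.0243)
  = 55.7458 / 1.3747 = 40.551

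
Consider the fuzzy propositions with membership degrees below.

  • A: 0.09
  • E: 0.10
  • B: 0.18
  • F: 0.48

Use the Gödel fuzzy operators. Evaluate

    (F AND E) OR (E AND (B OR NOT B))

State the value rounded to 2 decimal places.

F AND E = min(a, b) on (0.48, 0.10) = 0.10
NOT B = 1 − 0.18 = 0.82
B OR NOT B = max(a, b) on (0.18, 0.82) = 0.82
E AND (B OR NOT B) = min(a, b) on (0.10, 0.82) = 0.10
(F AND E) OR (E AND (B OR NOT B)) = max(a, b) on (0.10, 0.10) = 0.10

0.10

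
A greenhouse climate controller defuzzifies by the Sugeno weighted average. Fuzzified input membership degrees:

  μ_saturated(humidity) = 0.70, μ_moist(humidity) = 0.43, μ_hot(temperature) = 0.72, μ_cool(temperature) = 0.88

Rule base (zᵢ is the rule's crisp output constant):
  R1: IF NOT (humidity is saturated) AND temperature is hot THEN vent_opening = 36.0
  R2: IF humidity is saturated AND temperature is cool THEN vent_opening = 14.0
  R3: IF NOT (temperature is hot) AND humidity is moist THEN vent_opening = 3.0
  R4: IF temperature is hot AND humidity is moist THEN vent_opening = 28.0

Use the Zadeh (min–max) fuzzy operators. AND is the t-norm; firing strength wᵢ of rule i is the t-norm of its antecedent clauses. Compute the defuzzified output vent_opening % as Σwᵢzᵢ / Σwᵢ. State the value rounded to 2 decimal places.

19.58

R1 (z=36.0): ¬saturated=1−0.70=0.30, hot=0.72; AND[min(a, b)] → w = 0.30
R2 (z=14.0): saturated=0.70, cool=0.88; AND[min(a, b)] → w = 0.70
R3 (z=3.0): ¬hot=1−0.72=0.28, moist=0.43; AND[min(a, b)] → w = 0.28
R4 (z=28.0): hot=0.72, moist=0.43; AND[min(a, b)] → w = 0.43
Weighted average = (0.30·36.0 + 0.70·14.0 + 0.28·3.0 + 0.43·28.0) / (0.30 + 0.70 + 0.28 + 0.43)
  = 33.4800 / 1.7100 = 19.58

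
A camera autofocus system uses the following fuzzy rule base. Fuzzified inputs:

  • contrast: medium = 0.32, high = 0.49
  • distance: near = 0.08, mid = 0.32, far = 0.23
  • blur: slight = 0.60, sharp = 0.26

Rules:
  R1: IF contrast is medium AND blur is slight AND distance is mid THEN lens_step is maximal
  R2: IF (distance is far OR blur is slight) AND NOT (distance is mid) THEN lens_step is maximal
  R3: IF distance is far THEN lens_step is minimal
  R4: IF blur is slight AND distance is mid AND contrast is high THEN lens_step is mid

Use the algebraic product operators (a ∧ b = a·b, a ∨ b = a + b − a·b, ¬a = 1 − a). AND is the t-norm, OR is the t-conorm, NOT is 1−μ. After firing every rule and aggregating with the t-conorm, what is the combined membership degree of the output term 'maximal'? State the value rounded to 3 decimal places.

R1: medium=0.32, slight=0.60, mid=0.32; AND[a·b] → w = 0.0614
R2: (far=0.23 OR slight=0.60) = 0.6920; AND[a·b] with ¬mid=1−0.32=0.68 → w = 0.4706
R3: far=0.23 → w = 0.2300
R4: slight=0.60, mid=0.32, high=0.49; AND[a·b] → w = 0.0941
Rules with consequent 'maximal': {R1, R2} → strengths 0.0614, 0.4706
Aggregate via t-conorm [a + b − a·b]: 0.5031

0.503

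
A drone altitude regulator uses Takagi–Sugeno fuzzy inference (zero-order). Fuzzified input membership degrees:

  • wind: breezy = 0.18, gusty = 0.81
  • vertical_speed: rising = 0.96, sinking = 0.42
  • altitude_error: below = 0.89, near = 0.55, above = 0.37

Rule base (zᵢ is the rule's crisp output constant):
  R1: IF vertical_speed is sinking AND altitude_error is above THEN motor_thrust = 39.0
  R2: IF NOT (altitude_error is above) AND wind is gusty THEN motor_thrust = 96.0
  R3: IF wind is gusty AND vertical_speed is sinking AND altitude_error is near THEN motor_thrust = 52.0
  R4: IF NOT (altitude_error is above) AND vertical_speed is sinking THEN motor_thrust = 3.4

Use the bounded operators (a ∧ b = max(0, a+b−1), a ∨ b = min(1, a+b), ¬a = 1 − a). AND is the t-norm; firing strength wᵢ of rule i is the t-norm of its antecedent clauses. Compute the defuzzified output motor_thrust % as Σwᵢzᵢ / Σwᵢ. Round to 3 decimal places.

86.551

R1 (z=39.0): sinking=0.42, above=0.37; AND[max(0, a+b−1)] → w = 0.00
R2 (z=96.0): ¬above=1−0.37=0.63, gusty=0.81; AND[max(0, a+b−1)] → w = 0.44
R3 (z=52.0): gusty=0.81, sinking=0.42, near=0.55; AND[max(0, a+b−1)] → w = 0.00
R4 (z=3.4): ¬above=1−0.37=0.63, sinking=0.42; AND[max(0, a+b−1)] → w = 0.05
Weighted average = (0.00·39.0 + 0.44·96.0 + 0.00·52.0 + 0.05·3.4) / (0.00 + 0.44 + 0.00 + 0.05)
  = 42.4100 / 0.4900 = 86.551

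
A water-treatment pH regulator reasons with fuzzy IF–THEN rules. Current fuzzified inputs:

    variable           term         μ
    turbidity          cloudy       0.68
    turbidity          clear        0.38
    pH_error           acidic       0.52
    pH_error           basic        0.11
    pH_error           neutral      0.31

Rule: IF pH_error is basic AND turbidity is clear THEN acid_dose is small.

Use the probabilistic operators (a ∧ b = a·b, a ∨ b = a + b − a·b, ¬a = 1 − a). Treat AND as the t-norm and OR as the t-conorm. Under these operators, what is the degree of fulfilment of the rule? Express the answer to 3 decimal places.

firing strength: basic=0.11, clear=0.38; AND[a·b] → w = 0.0418

0.042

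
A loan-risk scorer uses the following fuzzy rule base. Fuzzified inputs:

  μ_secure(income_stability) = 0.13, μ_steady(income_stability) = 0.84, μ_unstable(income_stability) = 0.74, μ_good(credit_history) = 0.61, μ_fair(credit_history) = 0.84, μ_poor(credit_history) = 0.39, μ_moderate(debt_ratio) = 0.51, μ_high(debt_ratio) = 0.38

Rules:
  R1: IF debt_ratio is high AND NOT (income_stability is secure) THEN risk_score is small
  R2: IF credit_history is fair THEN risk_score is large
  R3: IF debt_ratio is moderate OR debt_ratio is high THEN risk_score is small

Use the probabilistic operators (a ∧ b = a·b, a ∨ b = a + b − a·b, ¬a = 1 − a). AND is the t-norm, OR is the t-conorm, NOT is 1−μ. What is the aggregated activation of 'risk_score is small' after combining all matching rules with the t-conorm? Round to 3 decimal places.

0.797

R1: high=0.38, ¬secure=1−0.13=0.87; AND[a·b] → w = 0.3306
R2: fair=0.84 → w = 0.8400
R3: moderate=0.51, high=0.38; OR[a + b − a·b] → w = 0.6962
Rules with consequent 'small': {R1, R3} → strengths 0.3306, 0.6962
Aggregate via t-conorm [a + b − a·b]: 0.7966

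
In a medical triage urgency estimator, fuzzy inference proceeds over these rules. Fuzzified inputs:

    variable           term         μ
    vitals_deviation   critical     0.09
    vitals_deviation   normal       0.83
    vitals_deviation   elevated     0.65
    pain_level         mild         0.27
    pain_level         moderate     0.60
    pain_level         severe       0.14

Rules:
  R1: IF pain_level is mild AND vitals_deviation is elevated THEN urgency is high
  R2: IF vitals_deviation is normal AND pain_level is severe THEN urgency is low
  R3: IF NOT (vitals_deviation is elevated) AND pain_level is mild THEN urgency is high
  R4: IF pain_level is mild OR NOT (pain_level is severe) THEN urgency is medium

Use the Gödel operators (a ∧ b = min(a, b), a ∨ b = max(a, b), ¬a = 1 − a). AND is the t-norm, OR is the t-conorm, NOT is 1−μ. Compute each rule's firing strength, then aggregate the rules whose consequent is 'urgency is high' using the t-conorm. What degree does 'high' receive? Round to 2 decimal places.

0.27

R1: mild=0.27, elevated=0.65; AND[min(a, b)] → w = 0.27
R2: normal=0.83, severe=0.14; AND[min(a, b)] → w = 0.14
R3: ¬elevated=1−0.65=0.35, mild=0.27; AND[min(a, b)] → w = 0.27
R4: mild=0.27, ¬severe=1−0.14=0.86; OR[max(a, b)] → w = 0.86
Rules with consequent 'high': {R1, R3} → strengths 0.27, 0.27
Aggregate via t-conorm [max(a, b)]: 0.27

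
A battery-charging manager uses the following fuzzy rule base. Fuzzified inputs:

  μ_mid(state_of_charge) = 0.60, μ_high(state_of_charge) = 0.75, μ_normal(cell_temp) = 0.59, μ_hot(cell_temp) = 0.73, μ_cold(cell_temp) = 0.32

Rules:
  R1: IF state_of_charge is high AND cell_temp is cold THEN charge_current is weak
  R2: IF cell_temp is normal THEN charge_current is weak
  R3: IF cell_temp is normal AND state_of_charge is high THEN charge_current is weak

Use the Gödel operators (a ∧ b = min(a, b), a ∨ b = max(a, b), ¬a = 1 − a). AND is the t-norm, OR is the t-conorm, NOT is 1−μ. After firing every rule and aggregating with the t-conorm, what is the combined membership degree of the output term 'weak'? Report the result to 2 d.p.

R1: high=0.75, cold=0.32; AND[min(a, b)] → w = 0.32
R2: normal=0.59 → w = 0.59
R3: normal=0.59, high=0.75; AND[min(a, b)] → w = 0.59
Rules with consequent 'weak': {R1, R2, R3} → strengths 0.32, 0.59, 0.59
Aggregate via t-conorm [max(a, b)]: 0.59

0.59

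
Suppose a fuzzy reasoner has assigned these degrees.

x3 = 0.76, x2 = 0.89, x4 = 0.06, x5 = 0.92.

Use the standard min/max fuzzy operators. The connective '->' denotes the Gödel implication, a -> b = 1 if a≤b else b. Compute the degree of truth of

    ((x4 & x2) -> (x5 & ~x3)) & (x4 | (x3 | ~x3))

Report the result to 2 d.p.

x4 & x2 = min(a, b) on (0.06, 0.89) = 0.06
~x3 = 1 − 0.76 = 0.24
x5 & ~x3 = min(a, b) on (0.92, 0.24) = 0.24
(x4 & x2) -> (x5 & ~x3)  [Gödel: 1 if a≤b else b] with a=0.06, b=0.24 → 1.00
~x3 = 1 − 0.76 = 0.24
x3 | ~x3 = max(a, b) on (0.76, 0.24) = 0.76
x4 | (x3 | ~x3) = max(a, b) on (0.06, 0.76) = 0.76
((x4 & x2) -> (x5 & ~x3)) & (x4 | (x3 | ~x3)) = min(a, b) on (1.00, 0.76) = 0.76

0.76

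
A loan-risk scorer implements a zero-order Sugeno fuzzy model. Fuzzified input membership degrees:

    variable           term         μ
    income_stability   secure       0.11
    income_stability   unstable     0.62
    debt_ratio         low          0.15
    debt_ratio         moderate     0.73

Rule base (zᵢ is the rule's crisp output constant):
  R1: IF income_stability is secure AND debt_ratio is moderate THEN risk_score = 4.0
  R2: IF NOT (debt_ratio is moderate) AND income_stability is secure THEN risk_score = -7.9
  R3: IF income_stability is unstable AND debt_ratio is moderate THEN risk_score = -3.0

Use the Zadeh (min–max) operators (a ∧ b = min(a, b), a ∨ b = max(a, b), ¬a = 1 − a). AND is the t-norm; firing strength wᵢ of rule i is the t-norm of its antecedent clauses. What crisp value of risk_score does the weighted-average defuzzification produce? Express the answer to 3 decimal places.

-2.725

R1 (z=4.0): secure=0.11, moderate=0.73; AND[min(a, b)] → w = 0.11
R2 (z=-7.9): ¬moderate=1−0.73=0.27, secure=0.11; AND[min(a, b)] → w = 0.11
R3 (z=-3.0): unstable=0.62, moderate=0.73; AND[min(a, b)] → w = 0.62
Weighted average = (0.11·4.0 + 0.11·-7.9 + 0.62·-3.0) / (0.11 + 0.11 + 0.62)
  = -2.2890 / 0.8400 = -2.725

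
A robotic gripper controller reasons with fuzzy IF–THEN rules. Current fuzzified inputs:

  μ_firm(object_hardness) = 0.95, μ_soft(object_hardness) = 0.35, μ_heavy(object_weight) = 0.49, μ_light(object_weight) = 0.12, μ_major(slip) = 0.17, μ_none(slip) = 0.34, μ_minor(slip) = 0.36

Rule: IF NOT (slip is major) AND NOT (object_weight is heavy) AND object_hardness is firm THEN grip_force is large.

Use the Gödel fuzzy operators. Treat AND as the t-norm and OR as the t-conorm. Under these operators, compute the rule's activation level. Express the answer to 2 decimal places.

firing strength: ¬major=1−0.17=0.83, ¬heavy=1−0.49=0.51, firm=0.95; AND[min(a, b)] → w = 0.51

0.51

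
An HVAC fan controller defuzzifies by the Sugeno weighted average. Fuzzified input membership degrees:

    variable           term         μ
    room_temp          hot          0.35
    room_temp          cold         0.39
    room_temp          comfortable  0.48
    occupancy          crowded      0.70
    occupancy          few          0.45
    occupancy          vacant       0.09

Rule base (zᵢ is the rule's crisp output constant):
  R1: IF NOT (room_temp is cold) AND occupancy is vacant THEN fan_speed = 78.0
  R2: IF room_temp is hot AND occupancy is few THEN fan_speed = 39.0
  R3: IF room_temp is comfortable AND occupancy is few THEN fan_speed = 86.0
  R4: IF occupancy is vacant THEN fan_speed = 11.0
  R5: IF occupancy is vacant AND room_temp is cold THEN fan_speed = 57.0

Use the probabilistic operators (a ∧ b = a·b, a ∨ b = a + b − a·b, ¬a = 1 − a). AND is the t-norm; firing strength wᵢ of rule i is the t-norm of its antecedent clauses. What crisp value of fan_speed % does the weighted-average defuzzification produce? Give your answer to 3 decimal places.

R1 (z=78.0): ¬cold=1−0.39=0.61, vacant=0.09; AND[a·b] → w = 0.0549
R2 (z=39.0): hot=0.35, few=0.45; AND[a·b] → w = 0.1575
R3 (z=86.0): comfortable=0.48, few=0.45; AND[a·b] → w = 0.2160
R4 (z=11.0): vacant=0.09 → w = 0.0900
R5 (z=57.0): vacant=0.09, cold=0.39; AND[a·b] → w = 0.0351
Weighted average = (0.0549·78.0 + 0.1575·39.0 + 0.2160·86.0 + 0.0900·11.0 + 0.0351·57.0) / (0.0549 + 0.1575 + 0.2160 + 0.0900 + 0.0351)
  = 31.9914 / 0.5535 = 57.798

57.798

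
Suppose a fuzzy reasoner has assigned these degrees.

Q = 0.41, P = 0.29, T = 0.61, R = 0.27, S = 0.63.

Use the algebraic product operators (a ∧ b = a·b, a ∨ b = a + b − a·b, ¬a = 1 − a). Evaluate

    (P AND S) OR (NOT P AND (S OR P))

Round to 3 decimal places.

0.611

P AND S = a·b on (0.2900, 0.6300) = 0.1827
NOT P = 1 − 0.2900 = 0.7100
S OR P = a + b − a·b on (0.6300, 0.2900) = 0.7373
NOT P AND (S OR P) = a·b on (0.7100, 0.7373) = 0.5235
(P AND S) OR (NOT P AND (S OR P)) = a + b − a·b on (0.1827, 0.5235) = 0.6105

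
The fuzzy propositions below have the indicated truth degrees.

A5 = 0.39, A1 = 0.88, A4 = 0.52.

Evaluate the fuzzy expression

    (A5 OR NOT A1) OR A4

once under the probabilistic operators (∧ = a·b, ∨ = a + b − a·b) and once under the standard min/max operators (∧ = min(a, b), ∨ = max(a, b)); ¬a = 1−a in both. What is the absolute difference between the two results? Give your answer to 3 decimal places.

0.222

Under probabilistic:
  NOT A1 = 1 − 0.8800 = 0.1200
  A5 OR NOT A1 = a + b − a·b on (0.3900, 0.1200) = 0.4632
  (A5 OR NOT A1) OR A4 = a + b − a·b on (0.4632, 0.5200) = 0.7423
  → value = 0.7423
Under standard min/max:
  NOT A1 = 1 − 0.88 = 0.12
  A5 OR NOT A1 = max(a, b) on (0.39, 0.12) = 0.39
  (A5 OR NOT A1) OR A4 = max(a, b) on (0.39, 0.52) = 0.52
  → value = 0.5200
|0.7423 − 0.5200| = 0.222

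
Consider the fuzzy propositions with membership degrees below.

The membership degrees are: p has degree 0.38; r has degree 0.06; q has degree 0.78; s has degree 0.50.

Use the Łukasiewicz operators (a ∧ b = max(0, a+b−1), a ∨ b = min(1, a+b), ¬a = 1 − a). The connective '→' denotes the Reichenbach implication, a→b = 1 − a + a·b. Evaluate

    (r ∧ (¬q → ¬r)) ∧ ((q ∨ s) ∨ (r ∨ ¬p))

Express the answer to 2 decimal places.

0.05

¬q = 1 − 0.78 = 0.22
¬r = 1 − 0.06 = 0.94
¬q → ¬r  [Reichenbach: 1 − a + a·b] with a=0.22, b=0.94 → 0.99
r ∧ (¬q → ¬r) = max(0, a+b−1) on (0.06, 0.99) = 0.05
q ∨ s = min(1, a+b) on (0.78, 0.50) = 1.00
¬p = 1 − 0.38 = 0.62
r ∨ ¬p = min(1, a+b) on (0.06, 0.62) = 0.68
(q ∨ s) ∨ (r ∨ ¬p) = min(1, a+b) on (1.00, 0.68) = 1.00
(r ∧ (¬q → ¬r)) ∧ ((q ∨ s) ∨ (r ∨ ¬p)) = max(0, a+b−1) on (0.05, 1.00) = 0.05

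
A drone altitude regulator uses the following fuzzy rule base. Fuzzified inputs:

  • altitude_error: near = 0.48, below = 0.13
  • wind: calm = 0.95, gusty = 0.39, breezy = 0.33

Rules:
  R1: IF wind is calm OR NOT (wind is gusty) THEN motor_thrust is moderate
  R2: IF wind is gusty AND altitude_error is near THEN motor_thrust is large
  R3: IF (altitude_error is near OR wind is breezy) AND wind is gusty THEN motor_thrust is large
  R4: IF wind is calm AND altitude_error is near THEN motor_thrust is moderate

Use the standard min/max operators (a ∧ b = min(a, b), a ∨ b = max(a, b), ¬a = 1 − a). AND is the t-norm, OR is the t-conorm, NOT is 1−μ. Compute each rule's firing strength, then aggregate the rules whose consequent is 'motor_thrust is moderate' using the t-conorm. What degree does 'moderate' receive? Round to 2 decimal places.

R1: calm=0.95, ¬gusty=1−0.39=0.61; OR[max(a, b)] → w = 0.95
R2: gusty=0.39, near=0.48; AND[min(a, b)] → w = 0.39
R3: (near=0.48 OR breezy=0.33) = 0.48; AND[min(a, b)] with gusty=0.39 → w = 0.39
R4: calm=0.95, near=0.48; AND[min(a, b)] → w = 0.48
Rules with consequent 'moderate': {R1, R4} → strengths 0.95, 0.48
Aggregate via t-conorm [max(a, b)]: 0.95

0.95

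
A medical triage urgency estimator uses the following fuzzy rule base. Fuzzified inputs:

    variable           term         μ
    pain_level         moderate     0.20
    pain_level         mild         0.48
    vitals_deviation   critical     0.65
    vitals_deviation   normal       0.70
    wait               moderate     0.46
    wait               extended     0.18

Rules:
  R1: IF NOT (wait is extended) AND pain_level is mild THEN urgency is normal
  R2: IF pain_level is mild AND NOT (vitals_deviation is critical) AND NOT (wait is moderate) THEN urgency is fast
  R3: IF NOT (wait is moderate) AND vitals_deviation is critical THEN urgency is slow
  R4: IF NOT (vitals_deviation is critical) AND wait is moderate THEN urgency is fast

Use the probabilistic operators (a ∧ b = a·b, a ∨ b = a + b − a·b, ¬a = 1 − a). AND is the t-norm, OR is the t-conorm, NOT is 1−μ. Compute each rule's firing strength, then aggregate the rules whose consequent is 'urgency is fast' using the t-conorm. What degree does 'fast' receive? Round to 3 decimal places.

0.237

R1: ¬extended=1−0.18=0.82, mild=0.48; AND[a·b] → w = 0.3936
R2: mild=0.48, ¬critical=1−0.65=0.35, ¬moderate=1−0.46=0.54; AND[a·b] → w = 0.0907
R3: ¬moderate=1−0.46=0.54, critical=0.65; AND[a·b] → w = 0.3510
R4: ¬critical=1−0.65=0.35, moderate=0.46; AND[a·b] → w = 0.1610
Rules with consequent 'fast': {R2, R4} → strengths 0.0907, 0.1610
Aggregate via t-conorm [a + b − a·b]: 0.2371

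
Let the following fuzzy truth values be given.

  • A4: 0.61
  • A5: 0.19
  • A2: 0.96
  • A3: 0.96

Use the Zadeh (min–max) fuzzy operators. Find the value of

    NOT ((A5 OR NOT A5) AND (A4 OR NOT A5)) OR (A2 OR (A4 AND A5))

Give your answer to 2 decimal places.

NOT A5 = 1 − 0.19 = 0.81
A5 OR NOT A5 = max(a, b) on (0.19, 0.81) = 0.81
NOT A5 = 1 − 0.19 = 0.81
A4 OR NOT A5 = max(a, b) on (0.61, 0.81) = 0.81
(A5 OR NOT A5) AND (A4 OR NOT A5) = min(a, b) on (0.81, 0.81) = 0.81
NOT ((A5 OR NOT A5) AND (A4 OR NOT A5)) = 1 − 0.81 = 0.19
A4 AND A5 = min(a, b) on (0.61, 0.19) = 0.19
A2 OR (A4 AND A5) = max(a, b) on (0.96, 0.19) = 0.96
NOT ((A5 OR NOT A5) AND (A4 OR NOT A5)) OR (A2 OR (A4 AND A5)) = max(a, b) on (0.19, 0.96) = 0.96

0.96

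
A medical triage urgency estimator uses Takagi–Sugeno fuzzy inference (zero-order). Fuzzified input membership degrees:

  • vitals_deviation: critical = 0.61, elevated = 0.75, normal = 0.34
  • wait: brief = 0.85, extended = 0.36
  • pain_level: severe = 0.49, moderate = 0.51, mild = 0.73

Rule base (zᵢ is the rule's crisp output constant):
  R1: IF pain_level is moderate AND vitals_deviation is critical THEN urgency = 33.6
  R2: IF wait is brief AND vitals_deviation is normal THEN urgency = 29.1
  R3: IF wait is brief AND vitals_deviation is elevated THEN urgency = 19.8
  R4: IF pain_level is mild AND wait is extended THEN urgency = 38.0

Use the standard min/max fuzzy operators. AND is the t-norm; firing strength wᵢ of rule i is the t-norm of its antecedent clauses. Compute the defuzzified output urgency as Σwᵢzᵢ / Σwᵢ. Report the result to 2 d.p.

28.35

R1 (z=33.6): moderate=0.51, critical=0.61; AND[min(a, b)] → w = 0.51
R2 (z=29.1): brief=0.85, normal=0.34; AND[min(a, b)] → w = 0.34
R3 (z=19.8): brief=0.85, elevated=0.75; AND[min(a, b)] → w = 0.75
R4 (z=38.0): mild=0.73, extended=0.36; AND[min(a, b)] → w = 0.36
Weighted average = (0.51·33.6 + 0.34·29.1 + 0.75·19.8 + 0.36·38.0) / (0.51 + 0.34 + 0.75 + 0.36)
  = 55.5600 / 1.9600 = 28.35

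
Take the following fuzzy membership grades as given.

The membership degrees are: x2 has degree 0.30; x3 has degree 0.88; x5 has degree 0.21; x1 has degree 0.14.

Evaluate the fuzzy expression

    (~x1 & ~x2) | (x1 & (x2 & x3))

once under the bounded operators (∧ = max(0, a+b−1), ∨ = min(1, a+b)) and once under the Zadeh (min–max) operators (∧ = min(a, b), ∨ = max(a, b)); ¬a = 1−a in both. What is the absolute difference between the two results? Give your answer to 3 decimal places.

Under bounded:
  ~x1 = 1 − 0.14 = 0.86
  ~x2 = 1 − 0.30 = 0.70
  ~x1 & ~x2 = max(0, a+b−1) on (0.86, 0.70) = 0.56
  x2 & x3 = max(0, a+b−1) on (0.30, 0.88) = 0.18
  x1 & (x2 & x3) = max(0, a+b−1) on (0.14, 0.18) = 0.00
  (~x1 & ~x2) | (x1 & (x2 & x3)) = min(1, a+b) on (0.56, 0.00) = 0.56
  → value = 0.5600
Under Zadeh (min–max):
  ~x1 = 1 − 0.14 = 0.86
  ~x2 = 1 − 0.30 = 0.70
  ~x1 & ~x2 = min(a, b) on (0.86, 0.70) = 0.70
  x2 & x3 = min(a, b) on (0.30, 0.88) = 0.30
  x1 & (x2 & x3) = min(a, b) on (0.14, 0.30) = 0.14
  (~x1 & ~x2) | (x1 & (x2 & x3)) = max(a, b) on (0.70, 0.14) = 0.70
  → value = 0.7000
|0.5600 − 0.7000| = 0.140

0.140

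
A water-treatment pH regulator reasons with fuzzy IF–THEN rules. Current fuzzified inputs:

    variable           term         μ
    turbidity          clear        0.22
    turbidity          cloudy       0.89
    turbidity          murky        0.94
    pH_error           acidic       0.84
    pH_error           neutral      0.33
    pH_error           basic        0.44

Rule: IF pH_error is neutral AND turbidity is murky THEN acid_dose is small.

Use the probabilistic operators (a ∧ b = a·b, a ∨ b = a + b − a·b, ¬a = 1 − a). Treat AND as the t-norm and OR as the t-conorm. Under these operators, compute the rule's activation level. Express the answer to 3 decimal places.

0.310

firing strength: neutral=0.33, murky=0.94; AND[a·b] → w = 0.3102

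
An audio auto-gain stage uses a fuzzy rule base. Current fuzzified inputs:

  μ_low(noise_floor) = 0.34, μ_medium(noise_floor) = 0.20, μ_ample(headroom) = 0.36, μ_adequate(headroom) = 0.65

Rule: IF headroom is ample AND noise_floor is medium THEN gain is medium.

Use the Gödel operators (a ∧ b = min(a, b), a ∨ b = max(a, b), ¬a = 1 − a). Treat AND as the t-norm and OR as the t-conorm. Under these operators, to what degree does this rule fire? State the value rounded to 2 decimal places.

0.20

firing strength: ample=0.36, medium=0.20; AND[min(a, b)] → w = 0.20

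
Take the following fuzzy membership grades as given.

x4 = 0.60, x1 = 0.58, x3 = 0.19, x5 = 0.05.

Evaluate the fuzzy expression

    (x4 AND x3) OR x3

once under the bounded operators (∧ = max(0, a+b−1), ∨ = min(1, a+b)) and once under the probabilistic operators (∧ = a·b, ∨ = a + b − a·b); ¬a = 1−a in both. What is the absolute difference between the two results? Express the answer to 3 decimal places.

0.092

Under bounded:
  x4 AND x3 = max(0, a+b−1) on (0.60, 0.19) = 0.00
  (x4 AND x3) OR x3 = min(1, a+b) on (0.00, 0.19) = 0.19
  → value = 0.1900
Under probabilistic:
  x4 AND x3 = a·b on (0.6000, 0.1900) = 0.1140
  (x4 AND x3) OR x3 = a + b − a·b on (0.1140, 0.1900) = 0.2823
  → value = 0.2823
|0.1900 − 0.2823| = 0.092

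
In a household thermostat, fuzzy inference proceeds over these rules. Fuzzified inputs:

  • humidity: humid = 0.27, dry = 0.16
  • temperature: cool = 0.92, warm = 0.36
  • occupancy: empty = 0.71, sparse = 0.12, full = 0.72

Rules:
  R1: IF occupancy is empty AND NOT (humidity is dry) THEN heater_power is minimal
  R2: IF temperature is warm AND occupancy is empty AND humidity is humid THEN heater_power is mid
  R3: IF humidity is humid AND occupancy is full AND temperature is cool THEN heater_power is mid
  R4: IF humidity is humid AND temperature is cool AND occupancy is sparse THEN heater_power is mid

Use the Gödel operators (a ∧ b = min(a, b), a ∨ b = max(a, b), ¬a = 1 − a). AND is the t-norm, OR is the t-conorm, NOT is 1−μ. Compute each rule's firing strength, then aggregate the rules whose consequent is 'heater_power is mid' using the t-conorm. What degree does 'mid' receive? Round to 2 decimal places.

0.27

R1: empty=0.71, ¬dry=1−0.16=0.84; AND[min(a, b)] → w = 0.71
R2: warm=0.36, empty=0.71, humid=0.27; AND[min(a, b)] → w = 0.27
R3: humid=0.27, full=0.72, cool=0.92; AND[min(a, b)] → w = 0.27
R4: humid=0.27, cool=0.92, sparse=0.12; AND[min(a, b)] → w = 0.12
Rules with consequent 'mid': {R2, R3, R4} → strengths 0.27, 0.27, 0.12
Aggregate via t-conorm [max(a, b)]: 0.27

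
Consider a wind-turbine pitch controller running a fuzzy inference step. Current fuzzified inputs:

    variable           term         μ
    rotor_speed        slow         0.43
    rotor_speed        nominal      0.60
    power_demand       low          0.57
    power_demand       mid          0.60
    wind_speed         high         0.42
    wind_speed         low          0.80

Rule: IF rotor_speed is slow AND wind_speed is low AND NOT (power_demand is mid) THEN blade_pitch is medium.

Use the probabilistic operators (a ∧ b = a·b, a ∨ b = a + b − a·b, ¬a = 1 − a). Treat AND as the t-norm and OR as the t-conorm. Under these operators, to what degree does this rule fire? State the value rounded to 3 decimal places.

0.138

firing strength: slow=0.43, low=0.80, ¬mid=1−0.60=0.40; AND[a·b] → w = 0.1376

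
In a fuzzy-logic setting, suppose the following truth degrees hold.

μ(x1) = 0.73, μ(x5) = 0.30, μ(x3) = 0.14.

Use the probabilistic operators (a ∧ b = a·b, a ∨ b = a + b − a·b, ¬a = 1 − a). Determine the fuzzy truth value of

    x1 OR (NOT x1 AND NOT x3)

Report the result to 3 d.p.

0.793

NOT x1 = 1 − 0.7300 = 0.2700
NOT x3 = 1 − 0.1400 = 0.8600
NOT x1 AND NOT x3 = a·b on (0.2700, 0.8600) = 0.2322
x1 OR (NOT x1 AND NOT x3) = a + b − a·b on (0.7300, 0.2322) = 0.7927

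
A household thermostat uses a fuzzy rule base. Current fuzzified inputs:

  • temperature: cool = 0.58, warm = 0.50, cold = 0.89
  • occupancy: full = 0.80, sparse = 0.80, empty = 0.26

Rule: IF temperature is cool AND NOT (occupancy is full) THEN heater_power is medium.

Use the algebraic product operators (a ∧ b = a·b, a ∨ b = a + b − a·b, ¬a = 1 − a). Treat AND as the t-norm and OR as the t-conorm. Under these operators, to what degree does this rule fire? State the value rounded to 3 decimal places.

0.116

firing strength: cool=0.58, ¬full=1−0.80=0.20; AND[a·b] → w = 0.1160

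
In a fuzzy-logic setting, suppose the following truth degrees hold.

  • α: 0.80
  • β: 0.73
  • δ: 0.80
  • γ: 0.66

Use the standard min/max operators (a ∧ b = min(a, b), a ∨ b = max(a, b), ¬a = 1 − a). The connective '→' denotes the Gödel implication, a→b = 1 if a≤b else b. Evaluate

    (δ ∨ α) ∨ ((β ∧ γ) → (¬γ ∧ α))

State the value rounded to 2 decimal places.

δ ∨ α = max(a, b) on (0.80, 0.80) = 0.80
β ∧ γ = min(a, b) on (0.73, 0.66) = 0.66
¬γ = 1 − 0.66 = 0.34
¬γ ∧ α = min(a, b) on (0.34, 0.80) = 0.34
(β ∧ γ) → (¬γ ∧ α)  [Gödel: 1 if a≤b else b] with a=0.66, b=0.34 → 0.34
(δ ∨ α) ∨ ((β ∧ γ) → (¬γ ∧ α)) = max(a, b) on (0.80, 0.34) = 0.80

0.80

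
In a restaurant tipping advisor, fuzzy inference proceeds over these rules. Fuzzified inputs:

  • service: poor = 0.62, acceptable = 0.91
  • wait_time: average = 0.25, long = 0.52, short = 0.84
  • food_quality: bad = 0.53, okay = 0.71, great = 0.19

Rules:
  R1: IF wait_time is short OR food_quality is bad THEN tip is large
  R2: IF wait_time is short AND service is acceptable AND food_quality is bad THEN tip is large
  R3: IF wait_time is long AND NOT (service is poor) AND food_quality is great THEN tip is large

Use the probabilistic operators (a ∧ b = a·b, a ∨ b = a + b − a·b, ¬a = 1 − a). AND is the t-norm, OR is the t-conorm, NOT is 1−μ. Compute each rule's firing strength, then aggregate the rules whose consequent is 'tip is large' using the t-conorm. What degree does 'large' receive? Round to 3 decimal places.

0.957

R1: short=0.84, bad=0.53; OR[a + b − a·b] → w = 0.9248
R2: short=0.84, acceptable=0.91, bad=0.53; AND[a·b] → w = 0.4051
R3: long=0.52, ¬poor=1−0.62=0.38, great=0.19; AND[a·b] → w = 0.0375
Rules with consequent 'large': {R1, R2, R3} → strengths 0.9248, 0.4051, 0.0375
Aggregate via t-conorm [a + b − a·b]: 0.9569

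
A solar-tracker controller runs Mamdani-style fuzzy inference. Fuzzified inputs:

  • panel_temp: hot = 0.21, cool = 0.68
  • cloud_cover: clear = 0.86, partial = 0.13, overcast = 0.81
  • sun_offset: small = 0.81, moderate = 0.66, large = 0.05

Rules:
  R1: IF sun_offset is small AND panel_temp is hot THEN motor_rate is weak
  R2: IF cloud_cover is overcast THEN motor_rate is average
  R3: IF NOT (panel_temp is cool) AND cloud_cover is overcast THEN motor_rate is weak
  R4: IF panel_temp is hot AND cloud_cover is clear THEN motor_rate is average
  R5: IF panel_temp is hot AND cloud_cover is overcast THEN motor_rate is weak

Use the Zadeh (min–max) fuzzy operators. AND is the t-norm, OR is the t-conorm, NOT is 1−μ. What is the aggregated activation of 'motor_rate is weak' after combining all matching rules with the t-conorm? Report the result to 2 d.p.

R1: small=0.81, hot=0.21; AND[min(a, b)] → w = 0.21
R2: overcast=0.81 → w = 0.81
R3: ¬cool=1−0.68=0.32, overcast=0.81; AND[min(a, b)] → w = 0.32
R4: hot=0.21, clear=0.86; AND[min(a, b)] → w = 0.21
R5: hot=0.21, overcast=0.81; AND[min(a, b)] → w = 0.21
Rules with consequent 'weak': {R1, R3, R5} → strengths 0.21, 0.32, 0.21
Aggregate via t-conorm [max(a, b)]: 0.32

0.32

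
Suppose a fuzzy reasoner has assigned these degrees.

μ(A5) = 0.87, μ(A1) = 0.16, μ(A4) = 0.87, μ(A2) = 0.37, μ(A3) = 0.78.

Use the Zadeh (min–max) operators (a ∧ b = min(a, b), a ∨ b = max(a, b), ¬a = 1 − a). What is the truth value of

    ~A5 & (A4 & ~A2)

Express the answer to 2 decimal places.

0.13

~A5 = 1 − 0.87 = 0.13
~A2 = 1 − 0.37 = 0.63
A4 & ~A2 = min(a, b) on (0.87, 0.63) = 0.63
~A5 & (A4 & ~A2) = min(a, b) on (0.13, 0.63) = 0.13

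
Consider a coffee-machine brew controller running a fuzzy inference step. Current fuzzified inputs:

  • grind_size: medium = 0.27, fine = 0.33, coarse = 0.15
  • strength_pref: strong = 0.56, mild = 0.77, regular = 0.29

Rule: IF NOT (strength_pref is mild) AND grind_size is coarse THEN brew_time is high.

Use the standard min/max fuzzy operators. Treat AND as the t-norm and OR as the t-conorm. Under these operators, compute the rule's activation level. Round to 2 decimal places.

0.15

firing strength: ¬mild=1−0.77=0.23, coarse=0.15; AND[min(a, b)] → w = 0.15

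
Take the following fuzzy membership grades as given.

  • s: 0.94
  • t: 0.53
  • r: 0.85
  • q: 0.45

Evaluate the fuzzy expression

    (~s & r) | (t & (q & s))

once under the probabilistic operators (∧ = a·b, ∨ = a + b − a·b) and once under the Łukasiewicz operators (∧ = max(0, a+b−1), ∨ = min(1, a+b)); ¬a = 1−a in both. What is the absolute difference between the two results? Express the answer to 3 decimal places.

0.264

Under probabilistic:
  ~s = 1 − 0.9400 = 0.0600
  ~s & r = a·b on (0.0600, 0.8500) = 0.0510
  q & s = a·b on (0.4500, 0.9400) = 0.4230
  t & (q & s) = a·b on (0.5300, 0.4230) = 0.2242
  (~s & r) | (t & (q & s)) = a + b − a·b on (0.0510, 0.2242) = 0.2638
  → value = 0.2638
Under Łukasiewicz:
  ~s = 1 − 0.94 = 0.06
  ~s & r = max(0, a+b−1) on (0.06, 0.85) = 0.00
  q & s = max(0, a+b−1) on (0.45, 0.94) = 0.39
  t & (q & s) = max(0, a+b−1) on (0.53, 0.39) = 0.00
  (~s & r) | (t & (q & s)) = min(1, a+b) on (0.00, 0.00) = 0.00
  → value = 0.0000
|0.2638 − 0.0000| = 0.264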